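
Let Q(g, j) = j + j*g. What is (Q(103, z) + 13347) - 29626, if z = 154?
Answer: -263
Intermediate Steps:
Q(g, j) = j + g*j
(Q(103, z) + 13347) - 29626 = (154*(1 + 103) + 13347) - 29626 = (154*104 + 13347) - 29626 = (16016 + 13347) - 29626 = 29363 - 29626 = -263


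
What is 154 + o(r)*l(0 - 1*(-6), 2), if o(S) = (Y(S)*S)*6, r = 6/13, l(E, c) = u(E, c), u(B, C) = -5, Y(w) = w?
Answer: 24946/169 ≈ 147.61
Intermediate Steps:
l(E, c) = -5
r = 6/13 (r = 6*(1/13) = 6/13 ≈ 0.46154)
o(S) = 6*S² (o(S) = (S*S)*6 = S²*6 = 6*S²)
154 + o(r)*l(0 - 1*(-6), 2) = 154 + (6*(6/13)²)*(-5) = 154 + (6*(36/169))*(-5) = 154 + (216/169)*(-5) = 154 - 1080/169 = 24946/169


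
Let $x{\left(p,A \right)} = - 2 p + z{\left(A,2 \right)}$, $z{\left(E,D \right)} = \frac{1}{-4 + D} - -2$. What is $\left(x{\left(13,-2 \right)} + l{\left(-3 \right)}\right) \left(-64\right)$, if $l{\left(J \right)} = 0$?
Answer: $1568$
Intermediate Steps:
$z{\left(E,D \right)} = 2 + \frac{1}{-4 + D}$ ($z{\left(E,D \right)} = \frac{1}{-4 + D} + 2 = 2 + \frac{1}{-4 + D}$)
$x{\left(p,A \right)} = \frac{3}{2} - 2 p$ ($x{\left(p,A \right)} = - 2 p + \frac{-7 + 2 \cdot 2}{-4 + 2} = - 2 p + \frac{-7 + 4}{-2} = - 2 p - - \frac{3}{2} = - 2 p + \frac{3}{2} = \frac{3}{2} - 2 p$)
$\left(x{\left(13,-2 \right)} + l{\left(-3 \right)}\right) \left(-64\right) = \left(\left(\frac{3}{2} - 26\right) + 0\right) \left(-64\right) = \left(- \frac{49}{2} + 0\right) \left(-64\right) = \left(- \frac{49}{2}\right) \left(-64\right) = 1568$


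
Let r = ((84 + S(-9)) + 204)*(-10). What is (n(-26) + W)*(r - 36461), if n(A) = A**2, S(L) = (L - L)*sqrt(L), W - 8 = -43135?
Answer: 1670064791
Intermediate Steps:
W = -43127 (W = 8 - 43135 = -43127)
S(L) = 0 (S(L) = 0*sqrt(L) = 0)
r = -2880 (r = ((84 + 0) + 204)*(-10) = (84 + 204)*(-10) = 288*(-10) = -2880)
(n(-26) + W)*(r - 36461) = ((-26)**2 - 43127)*(-2880 - 36461) = (676 - 43127)*(-39341) = -42451*(-39341) = 1670064791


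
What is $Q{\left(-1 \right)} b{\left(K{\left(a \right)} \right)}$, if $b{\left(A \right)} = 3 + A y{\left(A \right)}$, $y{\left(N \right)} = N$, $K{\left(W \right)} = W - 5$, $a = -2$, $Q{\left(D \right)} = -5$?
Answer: $-260$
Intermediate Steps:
$K{\left(W \right)} = -5 + W$ ($K{\left(W \right)} = W - 5 = -5 + W$)
$b{\left(A \right)} = 3 + A^{2}$ ($b{\left(A \right)} = 3 + A A = 3 + A^{2}$)
$Q{\left(-1 \right)} b{\left(K{\left(a \right)} \right)} = - 5 \left(3 + \left(-5 - 2\right)^{2}\right) = - 5 \left(3 + \left(-7\right)^{2}\right) = - 5 \left(3 + 49\right) = \left(-5\right) 52 = -260$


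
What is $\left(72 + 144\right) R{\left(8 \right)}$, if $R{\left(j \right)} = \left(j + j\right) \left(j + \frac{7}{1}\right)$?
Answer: $51840$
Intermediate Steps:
$R{\left(j \right)} = 2 j \left(7 + j\right)$ ($R{\left(j \right)} = 2 j \left(j + 7 \cdot 1\right) = 2 j \left(j + 7\right) = 2 j \left(7 + j\right)$)
$\left(72 + 144\right) R{\left(8 \right)} = \left(72 + 144\right) 2 \cdot 8 \left(7 + 8\right) = 216 \cdot 2 \cdot 8 \cdot 15 = 216 \cdot 240 = 51840$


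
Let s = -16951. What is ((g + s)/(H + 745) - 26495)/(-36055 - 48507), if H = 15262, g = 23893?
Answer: 424098523/1353583934 ≈ 0.31332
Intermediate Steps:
((g + s)/(H + 745) - 26495)/(-36055 - 48507) = ((23893 - 16951)/(15262 + 745) - 26495)/(-36055 - 48507) = (6942/16007 - 26495)/(-84562) = (6942*(1/16007) - 26495)*(-1/84562) = (6942/16007 - 26495)*(-1/84562) = -424098523/16007*(-1/84562) = 424098523/1353583934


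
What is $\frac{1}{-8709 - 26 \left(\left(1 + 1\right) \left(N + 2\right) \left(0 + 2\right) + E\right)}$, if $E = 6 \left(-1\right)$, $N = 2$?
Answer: $- \frac{1}{8969} \approx -0.0001115$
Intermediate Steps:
$E = -6$
$\frac{1}{-8709 - 26 \left(\left(1 + 1\right) \left(N + 2\right) \left(0 + 2\right) + E\right)} = \frac{1}{-8709 - 26 \left(\left(1 + 1\right) \left(2 + 2\right) \left(0 + 2\right) - 6\right)} = \frac{1}{-8709 - 26 \left(2 \cdot 4 \cdot 2 - 6\right)} = \frac{1}{-8709 - 26 \left(8 \cdot 2 - 6\right)} = \frac{1}{-8709 - 26 \left(16 - 6\right)} = \frac{1}{-8709 - 260} = \frac{1}{-8969} = - \frac{1}{8969}$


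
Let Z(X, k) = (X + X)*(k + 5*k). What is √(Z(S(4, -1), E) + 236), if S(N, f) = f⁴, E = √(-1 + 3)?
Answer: 2*√(59 + 3*√2) ≈ 15.905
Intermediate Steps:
E = √2 ≈ 1.4142
Z(X, k) = 12*X*k (Z(X, k) = (2*X)*(6*k) = 12*X*k)
√(Z(S(4, -1), E) + 236) = √(12*(-1)⁴*√2 + 236) = √(12*1*√2 + 236) = √(12*√2 + 236) = √(236 + 12*√2)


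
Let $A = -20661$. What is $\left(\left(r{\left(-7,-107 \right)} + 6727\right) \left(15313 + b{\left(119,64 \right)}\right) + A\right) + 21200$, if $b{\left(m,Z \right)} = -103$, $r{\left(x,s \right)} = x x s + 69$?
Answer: $23621669$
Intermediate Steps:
$r{\left(x,s \right)} = 69 + s x^{2}$ ($r{\left(x,s \right)} = x^{2} s + 69 = s x^{2} + 69 = 69 + s x^{2}$)
$\left(\left(r{\left(-7,-107 \right)} + 6727\right) \left(15313 + b{\left(119,64 \right)}\right) + A\right) + 21200 = \left(\left(\left(69 - 107 \left(-7\right)^{2}\right) + 6727\right) \left(15313 - 103\right) - 20661\right) + 21200 = \left(\left(\left(69 - 5243\right) + 6727\right) 15210 - 20661\right) + 21200 = \left(\left(-5174 + 6727\right) 15210 - 20661\right) + 21200 = \left(1553 \cdot 15210 - 20661\right) + 21200 = \left(23621130 - 20661\right) + 21200 = 23600469 + 21200 = 23621669$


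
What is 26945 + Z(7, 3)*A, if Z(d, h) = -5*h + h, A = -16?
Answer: 27137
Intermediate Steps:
Z(d, h) = -4*h
26945 + Z(7, 3)*A = 26945 - 4*3*(-16) = 26945 - 12*(-16) = 26945 + 192 = 27137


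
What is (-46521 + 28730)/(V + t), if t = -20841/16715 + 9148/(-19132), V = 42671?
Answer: -1422352110395/3411316584287 ≈ -0.41695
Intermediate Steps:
t = -137909708/79947845 (t = -20841*1/16715 + 9148*(-1/19132) = -20841/16715 - 2287/4783 = -137909708/79947845 ≈ -1.7250)
(-46521 + 28730)/(V + t) = (-46521 + 28730)/(42671 - 137909708/79947845) = -17791/3411316584287/79947845 = -17791*79947845/3411316584287 = -1422352110395/3411316584287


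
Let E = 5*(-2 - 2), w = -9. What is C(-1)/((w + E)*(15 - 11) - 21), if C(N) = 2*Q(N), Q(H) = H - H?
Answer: 0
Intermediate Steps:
Q(H) = 0
C(N) = 0 (C(N) = 2*0 = 0)
E = -20 (E = 5*(-4) = -20)
C(-1)/((w + E)*(15 - 11) - 21) = 0/((-9 - 20)*(15 - 11) - 21) = 0/(-29*4 - 21) = 0/(-116 - 21) = 0/(-137) = -1/137*0 = 0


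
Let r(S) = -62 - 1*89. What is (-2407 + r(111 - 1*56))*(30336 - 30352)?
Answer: 40928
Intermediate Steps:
r(S) = -151 (r(S) = -62 - 89 = -151)
(-2407 + r(111 - 1*56))*(30336 - 30352) = (-2407 - 151)*(30336 - 30352) = -2558*(-16) = 40928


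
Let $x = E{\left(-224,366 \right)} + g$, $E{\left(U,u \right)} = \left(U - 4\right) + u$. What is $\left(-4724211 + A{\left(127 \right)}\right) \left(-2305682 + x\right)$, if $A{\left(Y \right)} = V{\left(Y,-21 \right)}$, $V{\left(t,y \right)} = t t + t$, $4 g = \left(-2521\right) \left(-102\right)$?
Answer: $\frac{21103488322735}{2} \approx 1.0552 \cdot 10^{13}$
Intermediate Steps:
$E{\left(U,u \right)} = -4 + U + u$ ($E{\left(U,u \right)} = \left(-4 + U\right) + u = -4 + U + u$)
$g = \frac{128571}{2}$ ($g = \frac{\left(-2521\right) \left(-102\right)}{4} = \frac{1}{4} \cdot 257142 = \frac{128571}{2} \approx 64286.0$)
$V{\left(t,y \right)} = t + t^{2}$ ($V{\left(t,y \right)} = t^{2} + t = t + t^{2}$)
$x = \frac{128847}{2}$ ($x = \left(-4 - 224 + 366\right) + \frac{128571}{2} = 138 + \frac{128571}{2} = \frac{128847}{2} \approx 64424.0$)
$A{\left(Y \right)} = Y \left(1 + Y\right)$
$\left(-4724211 + A{\left(127 \right)}\right) \left(-2305682 + x\right) = \left(-4724211 + 127 \left(1 + 127\right)\right) \left(-2305682 + \frac{128847}{2}\right) = \left(-4724211 + 127 \cdot 128\right) \left(- \frac{4482517}{2}\right) = \left(-4724211 + 16256\right) \left(- \frac{4482517}{2}\right) = \left(-4707955\right) \left(- \frac{4482517}{2}\right) = \frac{21103488322735}{2}$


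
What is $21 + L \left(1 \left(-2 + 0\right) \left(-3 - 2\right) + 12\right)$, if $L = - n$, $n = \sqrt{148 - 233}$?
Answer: $21 - 22 i \sqrt{85} \approx 21.0 - 202.83 i$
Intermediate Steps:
$n = i \sqrt{85}$ ($n = \sqrt{-85} = i \sqrt{85} \approx 9.2195 i$)
$L = - i \sqrt{85} \approx - 9.2195 i$
$21 + L \left(1 \left(-2 + 0\right) \left(-3 - 2\right) + 12\right) = 21 + - i \sqrt{85} \left(1 \left(-2 + 0\right) \left(-3 - 2\right) + 12\right) = 21 + - i \sqrt{85} \left(1 \left(\left(-2\right) \left(-5\right)\right) + 12\right) = 21 + - i \sqrt{85} \left(1 \cdot 10 + 12\right) = 21 + - i \sqrt{85} \left(10 + 12\right) = 21 + - i \sqrt{85} \cdot 22 = 21 - 22 i \sqrt{85}$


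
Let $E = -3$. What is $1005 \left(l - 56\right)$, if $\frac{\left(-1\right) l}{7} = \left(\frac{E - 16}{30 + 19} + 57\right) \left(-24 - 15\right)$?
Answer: $\frac{108332970}{7} \approx 1.5476 \cdot 10^{7}$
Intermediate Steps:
$l = \frac{108186}{7}$ ($l = - 7 \left(\frac{-3 - 16}{30 + 19} + 57\right) \left(-24 - 15\right) = - 7 \left(- \frac{19}{49} + 57\right) \left(-39\right) = - 7 \cdot \frac{2774}{49} \left(-39\right) = \left(-7\right) \left(- \frac{108186}{49}\right) = \frac{108186}{7} \approx 15455.0$)
$1005 \left(l - 56\right) = 1005 \left(\frac{108186}{7} - 56\right) = 1005 \cdot \frac{107794}{7} = \frac{108332970}{7}$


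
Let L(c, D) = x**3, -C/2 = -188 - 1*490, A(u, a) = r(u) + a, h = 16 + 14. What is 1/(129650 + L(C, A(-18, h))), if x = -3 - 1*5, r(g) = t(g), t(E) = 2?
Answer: 1/129138 ≈ 7.7437e-6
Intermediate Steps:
h = 30
r(g) = 2
A(u, a) = 2 + a
C = 1356 (C = -2*(-188 - 1*490) = -2*(-188 - 490) = -2*(-678) = 1356)
x = -8 (x = -3 - 5 = -8)
L(c, D) = -512 (L(c, D) = (-8)**3 = -512)
1/(129650 + L(C, A(-18, h))) = 1/(129650 - 512) = 1/129138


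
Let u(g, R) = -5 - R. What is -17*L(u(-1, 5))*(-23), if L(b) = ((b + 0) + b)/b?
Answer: 782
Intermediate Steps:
L(b) = 2 (L(b) = (b + b)/b = (2*b)/b = 2)
-17*L(u(-1, 5))*(-23) = -17*2*(-23) = -34*(-23) = 782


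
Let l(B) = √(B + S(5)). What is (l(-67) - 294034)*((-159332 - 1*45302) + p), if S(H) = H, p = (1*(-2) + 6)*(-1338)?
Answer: 61743023524 - 209986*I*√62 ≈ 6.1743e+10 - 1.6534e+6*I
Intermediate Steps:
p = -5352 (p = (-2 + 6)*(-1338) = 4*(-1338) = -5352)
l(B) = √(5 + B) (l(B) = √(B + 5) = √(5 + B))
(l(-67) - 294034)*((-159332 - 1*45302) + p) = (√(5 - 67) - 294034)*((-159332 - 1*45302) - 5352) = (√(-62) - 294034)*((-159332 - 45302) - 5352) = (I*√62 - 294034)*(-204634 - 5352) = (-294034 + I*√62)*(-209986) = 61743023524 - 209986*I*√62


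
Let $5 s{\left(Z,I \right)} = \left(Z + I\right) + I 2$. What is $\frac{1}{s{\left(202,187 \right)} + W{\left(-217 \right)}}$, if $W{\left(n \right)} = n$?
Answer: $- \frac{5}{322} \approx -0.015528$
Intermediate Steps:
$s{\left(Z,I \right)} = \frac{Z}{5} + \frac{3 I}{5}$ ($s{\left(Z,I \right)} = \frac{\left(Z + I\right) + I 2}{5} = \frac{\left(I + Z\right) + 2 I}{5} = \frac{Z + 3 I}{5} = \frac{Z}{5} + \frac{3 I}{5}$)
$\frac{1}{s{\left(202,187 \right)} + W{\left(-217 \right)}} = \frac{1}{\left(\frac{1}{5} \cdot 202 + \frac{3}{5} \cdot 187\right) - 217} = \frac{1}{\left(\frac{202}{5} + \frac{561}{5}\right) - 217} = \frac{1}{\frac{763}{5} - 217} = \frac{1}{- \frac{322}{5}} = - \frac{5}{322}$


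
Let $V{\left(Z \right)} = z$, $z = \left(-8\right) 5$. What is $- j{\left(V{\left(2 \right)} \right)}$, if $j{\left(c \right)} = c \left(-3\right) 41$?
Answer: $-4920$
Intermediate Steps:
$z = -40$
$V{\left(Z \right)} = -40$
$j{\left(c \right)} = - 123 c$ ($j{\left(c \right)} = - 3 c 41 = - 123 c$)
$- j{\left(V{\left(2 \right)} \right)} = - \left(-123\right) \left(-40\right) = \left(-1\right) 4920 = -4920$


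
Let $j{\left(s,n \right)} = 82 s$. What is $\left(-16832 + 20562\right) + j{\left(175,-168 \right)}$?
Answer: $18080$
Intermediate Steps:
$\left(-16832 + 20562\right) + j{\left(175,-168 \right)} = \left(-16832 + 20562\right) + 82 \cdot 175 = 3730 + 14350 = 18080$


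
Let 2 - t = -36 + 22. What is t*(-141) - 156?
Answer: -2412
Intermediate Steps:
t = 16 (t = 2 - (-36 + 22) = 2 - 1*(-14) = 2 + 14 = 16)
t*(-141) - 156 = 16*(-141) - 156 = -2256 - 156 = -2412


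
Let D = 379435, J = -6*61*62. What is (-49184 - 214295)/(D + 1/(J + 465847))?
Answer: -116762036245/168148517426 ≈ -0.69440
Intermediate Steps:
J = -22692 (J = -366*62 = -22692)
(-49184 - 214295)/(D + 1/(J + 465847)) = (-49184 - 214295)/(379435 + 1/(-22692 + 465847)) = -263479/(379435 + 1/443155) = -263479/168148517426/443155 = -263479*443155/168148517426 = -116762036245/168148517426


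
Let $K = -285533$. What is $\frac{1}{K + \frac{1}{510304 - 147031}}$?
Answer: $- \frac{363273}{103726429508} \approx -3.5022 \cdot 10^{-6}$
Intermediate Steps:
$\frac{1}{K + \frac{1}{510304 - 147031}} = \frac{1}{-285533 + \frac{1}{510304 - 147031}} = \frac{1}{-285533 + \frac{1}{363273}} = \frac{1}{- \frac{103726429508}{363273}} = - \frac{363273}{103726429508}$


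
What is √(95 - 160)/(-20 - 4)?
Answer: -I*√65/24 ≈ -0.33593*I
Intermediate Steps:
√(95 - 160)/(-20 - 4) = √(-65)/(-24) = -I*√65/24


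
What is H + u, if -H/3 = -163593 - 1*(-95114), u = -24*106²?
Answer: -64227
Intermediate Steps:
u = -269664 (u = -24*11236 = -269664)
H = 205437 (H = -3*(-163593 - 1*(-95114)) = -3*(-163593 + 95114) = -3*(-68479) = 205437)
H + u = 205437 - 269664 = -64227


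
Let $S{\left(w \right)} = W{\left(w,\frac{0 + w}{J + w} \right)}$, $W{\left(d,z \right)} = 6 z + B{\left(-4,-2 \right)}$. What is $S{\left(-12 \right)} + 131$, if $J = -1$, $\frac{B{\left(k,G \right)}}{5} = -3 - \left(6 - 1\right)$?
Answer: $\frac{1255}{13} \approx 96.538$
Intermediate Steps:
$B{\left(k,G \right)} = -40$ ($B{\left(k,G \right)} = 5 \left(-3 - \left(6 - 1\right)\right) = 5 \left(-3 - 5\right) = 5 \left(-8\right) = -40$)
$W{\left(d,z \right)} = -40 + 6 z$ ($W{\left(d,z \right)} = 6 z - 40 = -40 + 6 z$)
$S{\left(w \right)} = -40 + \frac{6 w}{-1 + w}$ ($S{\left(w \right)} = -40 + 6 \frac{0 + w}{-1 + w} = -40 + 6 \frac{w}{-1 + w} = -40 + \frac{6 w}{-1 + w}$)
$S{\left(-12 \right)} + 131 = \frac{2 \left(20 - -204\right)}{-1 - 12} + 131 = \frac{2 \left(20 + 204\right)}{-13} + 131 = 2 \left(- \frac{1}{13}\right) 224 + 131 = - \frac{448}{13} + 131 = \frac{1255}{13}$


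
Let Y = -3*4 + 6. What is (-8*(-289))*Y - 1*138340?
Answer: -152212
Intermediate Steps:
Y = -6 (Y = -12 + 6 = -6)
(-8*(-289))*Y - 1*138340 = -8*(-289)*(-6) - 1*138340 = 2312*(-6) - 138340 = -13872 - 138340 = -152212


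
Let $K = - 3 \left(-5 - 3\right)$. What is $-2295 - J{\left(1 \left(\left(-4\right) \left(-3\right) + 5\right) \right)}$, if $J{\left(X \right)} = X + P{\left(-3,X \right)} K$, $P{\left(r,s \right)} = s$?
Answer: $-2720$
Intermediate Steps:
$K = 24$ ($K = \left(-3\right) \left(-8\right) = 24$)
$J{\left(X \right)} = 25 X$ ($J{\left(X \right)} = X + X 24 = X + 24 X = 25 X$)
$-2295 - J{\left(1 \left(\left(-4\right) \left(-3\right) + 5\right) \right)} = -2295 - 25 \cdot 1 \left(\left(-4\right) \left(-3\right) + 5\right) = -2295 - 25 \cdot 1 \left(12 + 5\right) = -2295 - 25 \cdot 1 \cdot 17 = -2295 - 25 \cdot 17 = -2295 - 425 = -2720$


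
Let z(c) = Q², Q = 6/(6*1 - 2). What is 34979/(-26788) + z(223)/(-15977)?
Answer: -139729939/106997969 ≈ -1.3059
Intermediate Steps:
Q = 3/2 (Q = 6/(6 - 2) = 6/4 = 6*(¼) = 3/2 ≈ 1.5000)
z(c) = 9/4 (z(c) = (3/2)² = 9/4)
34979/(-26788) + z(223)/(-15977) = 34979/(-26788) + (9/4)/(-15977) = 34979*(-1/26788) + (9/4)*(-1/15977) = -34979/26788 - 9/63908 = -139729939/106997969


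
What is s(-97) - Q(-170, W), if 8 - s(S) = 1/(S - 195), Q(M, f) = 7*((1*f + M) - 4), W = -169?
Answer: 703429/292 ≈ 2409.0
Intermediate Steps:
Q(M, f) = -28 + 7*M + 7*f (Q(M, f) = 7*((f + M) - 4) = 7*((M + f) - 4) = 7*(-4 + M + f) = -28 + 7*M + 7*f)
s(S) = 8 - 1/(-195 + S) (s(S) = 8 - 1/(S - 195) = 8 - 1/(-195 + S))
s(-97) - Q(-170, W) = (-1561 + 8*(-97))/(-195 - 97) - (-28 + 7*(-170) + 7*(-169)) = (-1561 - 776)/(-292) - (-28 - 1190 - 1183) = -1/292*(-2337) - 1*(-2401) = 2337/292 + 2401 = 703429/292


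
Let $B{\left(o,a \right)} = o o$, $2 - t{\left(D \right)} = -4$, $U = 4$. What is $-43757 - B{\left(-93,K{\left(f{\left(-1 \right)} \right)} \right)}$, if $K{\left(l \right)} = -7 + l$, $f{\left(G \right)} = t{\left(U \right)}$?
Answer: $-52406$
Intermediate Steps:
$t{\left(D \right)} = 6$ ($t{\left(D \right)} = 2 - -4 = 2 + 4 = 6$)
$f{\left(G \right)} = 6$
$B{\left(o,a \right)} = o^{2}$
$-43757 - B{\left(-93,K{\left(f{\left(-1 \right)} \right)} \right)} = -43757 - \left(-93\right)^{2} = -43757 - 8649 = -52406$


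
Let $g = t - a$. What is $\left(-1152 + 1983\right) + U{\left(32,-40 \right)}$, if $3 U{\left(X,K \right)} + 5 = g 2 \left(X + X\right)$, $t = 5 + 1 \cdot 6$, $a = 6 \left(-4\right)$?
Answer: $\frac{6968}{3} \approx 2322.7$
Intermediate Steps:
$a = -24$
$t = 11$ ($t = 5 + 6 = 11$)
$g = 35$ ($g = 11 - -24 = 11 + 24 = 35$)
$U{\left(X,K \right)} = - \frac{5}{3} + \frac{140 X}{3}$ ($U{\left(X,K \right)} = - \frac{5}{3} + \frac{35 \cdot 2 \left(X + X\right)}{3} = - \frac{5}{3} + \frac{70 \cdot 2 X}{3} = - \frac{5}{3} + \frac{140 X}{3}$)
$\left(-1152 + 1983\right) + U{\left(32,-40 \right)} = \left(-1152 + 1983\right) + \left(- \frac{5}{3} + \frac{140}{3} \cdot 32\right) = 831 + \left(- \frac{5}{3} + \frac{4480}{3}\right) = 831 + \frac{4475}{3} = \frac{6968}{3}$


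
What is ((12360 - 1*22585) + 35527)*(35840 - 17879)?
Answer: 454449222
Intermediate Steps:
((12360 - 1*22585) + 35527)*(35840 - 17879) = ((12360 - 22585) + 35527)*17961 = (-10225 + 35527)*17961 = 25302*17961 = 454449222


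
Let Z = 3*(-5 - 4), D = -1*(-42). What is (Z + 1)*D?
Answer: -1092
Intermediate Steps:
D = 42
Z = -27 (Z = 3*(-9) = -27)
(Z + 1)*D = (-27 + 1)*42 = -26*42 = -1092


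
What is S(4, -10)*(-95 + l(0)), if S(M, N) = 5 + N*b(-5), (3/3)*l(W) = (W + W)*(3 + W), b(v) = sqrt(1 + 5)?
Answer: -475 + 950*sqrt(6) ≈ 1852.0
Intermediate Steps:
b(v) = sqrt(6)
l(W) = 2*W*(3 + W) (l(W) = (W + W)*(3 + W) = (2*W)*(3 + W) = 2*W*(3 + W))
S(M, N) = 5 + N*sqrt(6)
S(4, -10)*(-95 + l(0)) = (5 - 10*sqrt(6))*(-95 + 2*0*(3 + 0)) = (5 - 10*sqrt(6))*(-95 + 2*0*3) = (5 - 10*sqrt(6))*(-95 + 0) = (5 - 10*sqrt(6))*(-95) = -475 + 950*sqrt(6)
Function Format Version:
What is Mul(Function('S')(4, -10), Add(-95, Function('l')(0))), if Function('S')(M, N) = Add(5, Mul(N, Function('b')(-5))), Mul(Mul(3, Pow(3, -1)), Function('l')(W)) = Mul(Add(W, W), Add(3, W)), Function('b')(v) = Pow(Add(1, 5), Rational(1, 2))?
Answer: Add(-475, Mul(950, Pow(6, Rational(1, 2)))) ≈ 1852.0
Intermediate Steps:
Function('b')(v) = Pow(6, Rational(1, 2))
Function('l')(W) = Mul(2, W, Add(3, W)) (Function('l')(W) = Mul(Add(W, W), Add(3, W)) = Mul(Mul(2, W), Add(3, W)) = Mul(2, W, Add(3, W)))
Function('S')(M, N) = Add(5, Mul(N, Pow(6, Rational(1, 2))))
Mul(Function('S')(4, -10), Add(-95, Function('l')(0))) = Mul(Add(5, Mul(-10, Pow(6, Rational(1, 2)))), Add(-95, Mul(2, 0, Add(3, 0)))) = Mul(Add(5, Mul(-10, Pow(6, Rational(1, 2)))), Add(-95, Mul(2, 0, 3))) = Mul(Add(5, Mul(-10, Pow(6, Rational(1, 2)))), Add(-95, 0)) = Mul(Add(5, Mul(-10, Pow(6, Rational(1, 2)))), -95) = Add(-475, Mul(950, Pow(6, Rational(1, 2))))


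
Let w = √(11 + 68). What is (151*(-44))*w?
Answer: -6644*√79 ≈ -59053.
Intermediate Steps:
w = √79 ≈ 8.8882
(151*(-44))*w = (151*(-44))*√79 = -6644*√79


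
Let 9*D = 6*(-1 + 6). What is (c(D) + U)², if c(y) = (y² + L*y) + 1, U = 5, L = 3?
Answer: 59536/81 ≈ 735.01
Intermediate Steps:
D = 10/3 (D = (6*(-1 + 6))/9 = (6*5)/9 = (⅑)*30 = 10/3 ≈ 3.3333)
c(y) = 1 + y² + 3*y (c(y) = (y² + 3*y) + 1 = 1 + y² + 3*y)
(c(D) + U)² = ((1 + (10/3)² + 3*(10/3)) + 5)² = ((1 + 100/9 + 10) + 5)² = (199/9 + 5)² = (244/9)² = 59536/81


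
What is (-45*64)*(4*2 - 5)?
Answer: -8640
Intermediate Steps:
(-45*64)*(4*2 - 5) = -2880*(8 - 5) = -2880*3 = -8640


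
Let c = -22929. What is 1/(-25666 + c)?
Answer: -1/48595 ≈ -2.0578e-5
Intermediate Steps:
1/(-25666 + c) = 1/(-25666 - 22929) = 1/(-48595) = -1/48595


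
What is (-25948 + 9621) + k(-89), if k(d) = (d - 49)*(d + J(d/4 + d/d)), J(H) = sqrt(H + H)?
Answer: -4045 - 69*I*sqrt(170) ≈ -4045.0 - 899.65*I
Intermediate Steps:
J(H) = sqrt(2)*sqrt(H) (J(H) = sqrt(2*H) = sqrt(2)*sqrt(H))
k(d) = (-49 + d)*(d + sqrt(2)*sqrt(1 + d/4)) (k(d) = (d - 49)*(d + sqrt(2)*sqrt(d/4 + d/d)) = (-49 + d)*(d + sqrt(2)*sqrt(d*(1/4) + 1)) = (-49 + d)*(d + sqrt(2)*sqrt(d/4 + 1)) = (-49 + d)*(d + sqrt(2)*sqrt(1 + d/4)))
(-25948 + 9621) + k(-89) = (-25948 + 9621) + ((-89)**2 - 49*(-89) - 49*sqrt(8 + 2*(-89))/2 + (1/2)*(-89)*sqrt(8 + 2*(-89))) = -16327 + (7921 + 4361 - 49*sqrt(8 - 178)/2 + (1/2)*(-89)*sqrt(8 - 178)) = -16327 + (7921 + 4361 - 49*I*sqrt(170)/2 + (1/2)*(-89)*sqrt(-170)) = -16327 + (7921 + 4361 - 49*I*sqrt(170)/2 + (1/2)*(-89)*(I*sqrt(170))) = -16327 + (7921 + 4361 - 49*I*sqrt(170)/2 - 89*I*sqrt(170)/2) = -16327 + (12282 - 69*I*sqrt(170)) = -4045 - 69*I*sqrt(170)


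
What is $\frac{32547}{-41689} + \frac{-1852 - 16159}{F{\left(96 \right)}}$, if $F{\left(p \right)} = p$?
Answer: $- \frac{753985091}{4002144} \approx -188.4$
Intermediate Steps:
$\frac{32547}{-41689} + \frac{-1852 - 16159}{F{\left(96 \right)}} = \frac{32547}{-41689} + \frac{-1852 - 16159}{96} = 32547 \left(- \frac{1}{41689}\right) - \frac{18011}{96} = - \frac{32547}{41689} - \frac{18011}{96} = - \frac{753985091}{4002144}$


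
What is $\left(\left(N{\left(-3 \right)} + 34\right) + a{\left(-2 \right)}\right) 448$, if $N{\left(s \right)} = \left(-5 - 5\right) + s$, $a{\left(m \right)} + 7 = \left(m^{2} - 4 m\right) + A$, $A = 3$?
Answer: $12992$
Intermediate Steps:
$a{\left(m \right)} = -4 + m^{2} - 4 m$ ($a{\left(m \right)} = -7 + \left(\left(m^{2} - 4 m\right) + 3\right) = -7 + \left(3 + m^{2} - 4 m\right) = -4 + m^{2} - 4 m$)
$N{\left(s \right)} = -10 + s$
$\left(\left(N{\left(-3 \right)} + 34\right) + a{\left(-2 \right)}\right) 448 = \left(\left(\left(-10 - 3\right) + 34\right) - \left(-4 - 4\right)\right) 448 = \left(\left(-13 + 34\right) + \left(-4 + 4 + 8\right)\right) 448 = \left(21 + 8\right) 448 = 29 \cdot 448 = 12992$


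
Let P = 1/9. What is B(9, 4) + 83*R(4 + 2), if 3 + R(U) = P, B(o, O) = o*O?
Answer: -1834/9 ≈ -203.78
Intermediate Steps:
B(o, O) = O*o
P = 1/9 (P = 1*(1/9) = 1/9 ≈ 0.11111)
R(U) = -26/9 (R(U) = -3 + 1/9 = -26/9)
B(9, 4) + 83*R(4 + 2) = 4*9 + 83*(-26/9) = 36 - 2158/9 = -1834/9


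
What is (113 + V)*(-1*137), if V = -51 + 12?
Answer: -10138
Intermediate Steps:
V = -39
(113 + V)*(-1*137) = (113 - 39)*(-1*137) = 74*(-137) = -10138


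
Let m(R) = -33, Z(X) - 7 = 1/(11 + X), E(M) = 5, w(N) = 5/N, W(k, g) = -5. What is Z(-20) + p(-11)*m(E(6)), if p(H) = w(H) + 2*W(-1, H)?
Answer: 3167/9 ≈ 351.89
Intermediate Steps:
Z(X) = 7 + 1/(11 + X)
p(H) = -10 + 5/H (p(H) = 5/H + 2*(-5) = 5/H - 10 = -10 + 5/H)
Z(-20) + p(-11)*m(E(6)) = (78 + 7*(-20))/(11 - 20) + (-10 + 5/(-11))*(-33) = (78 - 140)/(-9) + (-10 + 5*(-1/11))*(-33) = -1/9*(-62) + (-10 - 5/11)*(-33) = 62/9 - 115/11*(-33) = 62/9 + 345 = 3167/9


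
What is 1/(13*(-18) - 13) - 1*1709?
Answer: -422124/247 ≈ -1709.0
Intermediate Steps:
1/(13*(-18) - 13) - 1*1709 = 1/(-234 - 13) - 1709 = 1/(-247) - 1709 = -1/247 - 1709 = -422124/247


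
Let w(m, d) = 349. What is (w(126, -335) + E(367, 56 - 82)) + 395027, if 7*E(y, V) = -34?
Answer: 2767598/7 ≈ 3.9537e+5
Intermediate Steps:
E(y, V) = -34/7 (E(y, V) = (1/7)*(-34) = -34/7)
(w(126, -335) + E(367, 56 - 82)) + 395027 = (349 - 34/7) + 395027 = 2409/7 + 395027 = 2767598/7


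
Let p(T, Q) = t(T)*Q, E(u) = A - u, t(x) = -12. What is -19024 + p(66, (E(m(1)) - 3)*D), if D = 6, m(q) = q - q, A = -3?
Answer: -18592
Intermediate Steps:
m(q) = 0
E(u) = -3 - u
p(T, Q) = -12*Q
-19024 + p(66, (E(m(1)) - 3)*D) = -19024 - 12*((-3 - 1*0) - 3)*6 = -19024 - 12*((-3 + 0) - 3)*6 = -19024 - 12*(-3 - 3)*6 = -19024 - (-72)*6 = -19024 - 12*(-36) = -19024 + 432 = -18592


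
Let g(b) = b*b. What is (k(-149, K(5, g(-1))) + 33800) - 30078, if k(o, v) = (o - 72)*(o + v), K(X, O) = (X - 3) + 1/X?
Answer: 180824/5 ≈ 36165.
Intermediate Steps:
g(b) = b²
K(X, O) = -3 + X + 1/X (K(X, O) = (-3 + X) + 1/X = -3 + X + 1/X)
k(o, v) = (-72 + o)*(o + v)
(k(-149, K(5, g(-1))) + 33800) - 30078 = (((-149)² - 72*(-149) - 72*(-3 + 5 + 1/5) - 149*(-3 + 5 + 1/5)) + 33800) - 30078 = ((22201 + 10728 - 72*(-3 + 5 + ⅕) - 149*(-3 + 5 + ⅕)) + 33800) - 30078 = ((22201 + 10728 - 72*11/5 - 149*11/5) + 33800) - 30078 = ((22201 + 10728 - 792/5 - 1639/5) + 33800) - 30078 = (162214/5 + 33800) - 30078 = 331214/5 - 30078 = 180824/5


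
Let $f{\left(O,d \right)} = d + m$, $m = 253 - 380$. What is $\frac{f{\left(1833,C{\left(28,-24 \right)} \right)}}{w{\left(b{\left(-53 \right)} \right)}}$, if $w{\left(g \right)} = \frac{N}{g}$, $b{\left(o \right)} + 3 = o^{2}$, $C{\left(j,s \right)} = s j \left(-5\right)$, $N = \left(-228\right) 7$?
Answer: $- \frac{4535899}{798} \approx -5684.1$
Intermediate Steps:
$N = -1596$
$m = -127$ ($m = 253 - 380 = -127$)
$C{\left(j,s \right)} = - 5 j s$ ($C{\left(j,s \right)} = j s \left(-5\right) = - 5 j s$)
$b{\left(o \right)} = -3 + o^{2}$
$w{\left(g \right)} = - \frac{1596}{g}$
$f{\left(O,d \right)} = -127 + d$ ($f{\left(O,d \right)} = d - 127 = -127 + d$)
$\frac{f{\left(1833,C{\left(28,-24 \right)} \right)}}{w{\left(b{\left(-53 \right)} \right)}} = \frac{-127 - 140 \left(-24\right)}{\left(-1596\right) \frac{1}{-3 + \left(-53\right)^{2}}} = \frac{-127 + 3360}{\left(-1596\right) \frac{1}{-3 + 2809}} = \frac{3233}{\left(-1596\right) \frac{1}{2806}} = \frac{3233}{- \frac{798}{1403}} = 3233 \left(- \frac{1403}{798}\right) = - \frac{4535899}{798}$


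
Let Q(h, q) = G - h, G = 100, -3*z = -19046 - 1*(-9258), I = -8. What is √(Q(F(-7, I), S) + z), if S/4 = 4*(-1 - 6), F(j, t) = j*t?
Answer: 8*√465/3 ≈ 57.504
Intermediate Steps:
z = 9788/3 (z = -(-19046 - 1*(-9258))/3 = -(-19046 + 9258)/3 = -⅓*(-9788) = 9788/3 ≈ 3262.7)
S = -112 (S = 4*(4*(-1 - 6)) = 4*(4*(-7)) = 4*(-28) = -112)
Q(h, q) = 100 - h
√(Q(F(-7, I), S) + z) = √((100 - (-7)*(-8)) + 9788/3) = √((100 - 1*56) + 9788/3) = √((100 - 56) + 9788/3) = √(44 + 9788/3) = √(9920/3) = 8*√465/3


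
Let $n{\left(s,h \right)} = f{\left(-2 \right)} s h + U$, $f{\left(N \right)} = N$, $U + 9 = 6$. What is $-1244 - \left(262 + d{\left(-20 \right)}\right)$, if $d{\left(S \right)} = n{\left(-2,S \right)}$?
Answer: $-1423$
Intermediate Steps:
$U = -3$ ($U = -9 + 6 = -3$)
$n{\left(s,h \right)} = -3 - 2 h s$ ($n{\left(s,h \right)} = - 2 s h - 3 = - 2 h s - 3 = -3 - 2 h s$)
$d{\left(S \right)} = -3 + 4 S$ ($d{\left(S \right)} = -3 - 2 S \left(-2\right) = -3 + 4 S$)
$-1244 - \left(262 + d{\left(-20 \right)}\right) = -1244 - \left(259 - 80\right) = -1244 - 179 = -1423$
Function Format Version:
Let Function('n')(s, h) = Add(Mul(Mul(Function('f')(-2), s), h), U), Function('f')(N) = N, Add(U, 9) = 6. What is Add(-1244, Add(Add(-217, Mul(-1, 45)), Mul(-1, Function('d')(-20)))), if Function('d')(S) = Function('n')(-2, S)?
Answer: -1423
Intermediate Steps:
U = -3 (U = Add(-9, 6) = -3)
Function('n')(s, h) = Add(-3, Mul(-2, h, s)) (Function('n')(s, h) = Add(Mul(Mul(-2, s), h), -3) = Add(Mul(-2, h, s), -3) = Add(-3, Mul(-2, h, s)))
Function('d')(S) = Add(-3, Mul(4, S)) (Function('d')(S) = Add(-3, Mul(-2, S, -2)) = Add(-3, Mul(4, S)))
Add(-1244, Add(Add(-217, Mul(-1, 45)), Mul(-1, Function('d')(-20)))) = Add(-1244, Add(Add(-217, Mul(-1, 45)), Mul(-1, Add(-3, Mul(4, -20))))) = Add(-1244, Add(Add(-217, -45), Mul(-1, Add(-3, -80)))) = Add(-1244, Add(-262, Mul(-1, -83))) = Add(-1244, Add(-262, 83)) = Add(-1244, -179) = -1423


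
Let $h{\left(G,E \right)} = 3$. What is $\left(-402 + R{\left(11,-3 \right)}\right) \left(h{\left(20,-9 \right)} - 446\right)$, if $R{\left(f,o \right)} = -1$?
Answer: $178529$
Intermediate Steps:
$\left(-402 + R{\left(11,-3 \right)}\right) \left(h{\left(20,-9 \right)} - 446\right) = \left(-402 - 1\right) \left(3 - 446\right) = \left(-403\right) \left(-443\right) = 178529$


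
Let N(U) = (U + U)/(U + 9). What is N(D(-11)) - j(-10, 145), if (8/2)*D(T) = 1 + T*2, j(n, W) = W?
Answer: -739/5 ≈ -147.80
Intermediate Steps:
D(T) = ¼ + T/2 (D(T) = (1 + T*2)/4 = (1 + 2*T)/4 = ¼ + T/2)
N(U) = 2*U/(9 + U) (N(U) = (2*U)/(9 + U) = 2*U/(9 + U))
N(D(-11)) - j(-10, 145) = 2*(¼ + (½)*(-11))/(9 + (¼ + (½)*(-11))) - 1*145 = 2*(¼ - 11/2)/(9 + (¼ - 11/2)) - 145 = 2*(-21/4)/(9 - 21/4) - 145 = 2*(-21/4)/(15/4) - 145 = 2*(-21/4)*(4/15) - 145 = -14/5 - 145 = -739/5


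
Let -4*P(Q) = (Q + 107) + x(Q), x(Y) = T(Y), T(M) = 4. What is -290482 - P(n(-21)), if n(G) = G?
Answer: -580919/2 ≈ -2.9046e+5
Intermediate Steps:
x(Y) = 4
P(Q) = -111/4 - Q/4 (P(Q) = -((Q + 107) + 4)/4 = -((107 + Q) + 4)/4 = -(111 + Q)/4 = -111/4 - Q/4)
-290482 - P(n(-21)) = -290482 - (-111/4 - ¼*(-21)) = -290482 - (-111/4 + 21/4) = -290482 - 1*(-45/2) = -290482 + 45/2 = -580919/2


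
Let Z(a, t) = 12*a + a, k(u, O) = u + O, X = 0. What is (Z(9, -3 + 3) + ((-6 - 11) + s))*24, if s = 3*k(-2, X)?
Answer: 2256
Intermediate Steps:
k(u, O) = O + u
Z(a, t) = 13*a
s = -6 (s = 3*(0 - 2) = 3*(-2) = -6)
(Z(9, -3 + 3) + ((-6 - 11) + s))*24 = (13*9 + ((-6 - 11) - 6))*24 = (117 + (-17 - 6))*24 = (117 - 23)*24 = 94*24 = 2256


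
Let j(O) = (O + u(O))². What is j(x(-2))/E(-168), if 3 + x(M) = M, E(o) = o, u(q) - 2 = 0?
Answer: -3/56 ≈ -0.053571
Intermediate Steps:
u(q) = 2 (u(q) = 2 + 0 = 2)
x(M) = -3 + M
j(O) = (2 + O)² (j(O) = (O + 2)² = (2 + O)²)
j(x(-2))/E(-168) = (2 + (-3 - 2))²/(-168) = (2 - 5)²*(-1/168) = (-3)²*(-1/168) = 9*(-1/168) = -3/56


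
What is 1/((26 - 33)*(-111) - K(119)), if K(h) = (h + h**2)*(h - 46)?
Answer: -1/1041663 ≈ -9.6000e-7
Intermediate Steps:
K(h) = (-46 + h)*(h + h**2) (K(h) = (h + h**2)*(-46 + h) = (-46 + h)*(h + h**2))
1/((26 - 33)*(-111) - K(119)) = 1/((26 - 33)*(-111) - 119*(-46 + 119**2 - 45*119)) = 1/(-7*(-111) - 119*(-46 + 14161 - 5355)) = 1/(777 - 119*8760) = 1/(777 - 1*1042440) = 1/(777 - 1042440) = 1/(-1041663) = -1/1041663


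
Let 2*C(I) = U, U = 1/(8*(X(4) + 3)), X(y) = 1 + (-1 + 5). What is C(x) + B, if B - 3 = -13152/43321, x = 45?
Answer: 14995129/5545088 ≈ 2.7042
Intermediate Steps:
X(y) = 5 (X(y) = 1 + 4 = 5)
U = 1/64 (U = 1/(8*(5 + 3)) = 1/(8*8) = 1/64 ≈ 0.015625)
C(I) = 1/128 (C(I) = (½)*(1/64) = 1/128)
B = 116811/43321 (B = 3 - 13152/43321 = 116811/43321 ≈ 2.6964)
C(x) + B = 1/128 + 116811/43321 = 14995129/5545088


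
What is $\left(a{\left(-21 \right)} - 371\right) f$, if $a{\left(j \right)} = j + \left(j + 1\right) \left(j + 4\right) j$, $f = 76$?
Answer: $-572432$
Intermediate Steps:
$a{\left(j \right)} = j + j \left(1 + j\right) \left(4 + j\right)$ ($a{\left(j \right)} = j + \left(1 + j\right) \left(4 + j\right) j = j + j \left(1 + j\right) \left(4 + j\right)$)
$\left(a{\left(-21 \right)} - 371\right) f = \left(- 21 \left(5 + \left(-21\right)^{2} + 5 \left(-21\right)\right) - 371\right) 76 = \left(- 21 \left(5 + 441 - 105\right) - 371\right) 76 = \left(\left(-21\right) 341 - 371\right) 76 = \left(-7161 - 371\right) 76 = \left(-7532\right) 76 = -572432$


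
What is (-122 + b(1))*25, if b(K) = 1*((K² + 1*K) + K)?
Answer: -2975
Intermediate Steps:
b(K) = K² + 2*K (b(K) = 1*((K² + K) + K) = 1*((K + K²) + K) = 1*(K² + 2*K) = K² + 2*K)
(-122 + b(1))*25 = (-122 + 1*(2 + 1))*25 = (-122 + 1*3)*25 = (-122 + 3)*25 = -119*25 = -2975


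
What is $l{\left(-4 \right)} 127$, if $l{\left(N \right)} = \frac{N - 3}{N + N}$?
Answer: $\frac{889}{8} \approx 111.13$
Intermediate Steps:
$l{\left(N \right)} = \frac{-3 + N}{2 N}$
$l{\left(-4 \right)} 127 = \frac{-3 - 4}{2 \left(-4\right)} 127 = \frac{1}{2} \left(- \frac{1}{4}\right) \left(-7\right) 127 = \frac{7}{8} \cdot 127 = \frac{889}{8}$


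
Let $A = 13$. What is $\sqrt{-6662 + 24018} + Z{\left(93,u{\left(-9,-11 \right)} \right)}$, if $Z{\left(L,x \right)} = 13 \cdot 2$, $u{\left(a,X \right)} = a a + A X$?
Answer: $26 + 2 \sqrt{4339} \approx 157.74$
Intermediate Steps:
$u{\left(a,X \right)} = a^{2} + 13 X$ ($u{\left(a,X \right)} = a a + 13 X = a^{2} + 13 X$)
$Z{\left(L,x \right)} = 26$
$\sqrt{-6662 + 24018} + Z{\left(93,u{\left(-9,-11 \right)} \right)} = \sqrt{-6662 + 24018} + 26 = \sqrt{17356} + 26 = 2 \sqrt{4339} + 26 = 26 + 2 \sqrt{4339}$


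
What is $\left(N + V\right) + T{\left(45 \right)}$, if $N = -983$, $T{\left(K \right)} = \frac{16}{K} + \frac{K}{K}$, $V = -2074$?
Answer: $- \frac{137504}{45} \approx -3055.6$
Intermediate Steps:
$T{\left(K \right)} = 1 + \frac{16}{K}$ ($T{\left(K \right)} = \frac{16}{K} + 1 = 1 + \frac{16}{K}$)
$\left(N + V\right) + T{\left(45 \right)} = \left(-983 - 2074\right) + \frac{16 + 45}{45} = -3057 + \frac{1}{45} \cdot 61 = -3057 + \frac{61}{45} = - \frac{137504}{45}$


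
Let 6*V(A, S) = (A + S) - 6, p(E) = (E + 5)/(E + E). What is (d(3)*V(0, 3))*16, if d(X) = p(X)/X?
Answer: -32/9 ≈ -3.5556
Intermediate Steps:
p(E) = (5 + E)/(2*E) (p(E) = (5 + E)/((2*E)) = (5 + E)*(1/(2*E)) = (5 + E)/(2*E))
d(X) = (5 + X)/(2*X²) (d(X) = ((5 + X)/(2*X))/X = (5 + X)/(2*X²))
V(A, S) = -1 + A/6 + S/6 (V(A, S) = ((A + S) - 6)/6 = (-6 + A + S)/6 = -1 + A/6 + S/6)
(d(3)*V(0, 3))*16 = (((½)*(5 + 3)/3²)*(-1 + (⅙)*0 + (⅙)*3))*16 = (((½)*(⅑)*8)*(-1 + 0 + ½))*16 = ((4/9)*(-½))*16 = -2/9*16 = -32/9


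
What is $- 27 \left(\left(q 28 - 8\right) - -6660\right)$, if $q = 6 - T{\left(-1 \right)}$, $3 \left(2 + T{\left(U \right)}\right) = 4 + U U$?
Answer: $-184392$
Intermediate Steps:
$T{\left(U \right)} = - \frac{2}{3} + \frac{U^{2}}{3}$ ($T{\left(U \right)} = -2 + \frac{4 + U U}{3} = -2 + \frac{4 + U^{2}}{3} = -2 + \left(\frac{4}{3} + \frac{U^{2}}{3}\right) = - \frac{2}{3} + \frac{U^{2}}{3}$)
$q = \frac{19}{3}$ ($q = 6 - \left(- \frac{2}{3} + \frac{\left(-1\right)^{2}}{3}\right) = 6 - \left(- \frac{2}{3} + \frac{1}{3} \cdot 1\right) = 6 - \left(- \frac{2}{3} + \frac{1}{3}\right) = 6 - - \frac{1}{3} = 6 + \frac{1}{3} = \frac{19}{3} \approx 6.3333$)
$- 27 \left(\left(q 28 - 8\right) - -6660\right) = - 27 \left(\left(\frac{19}{3} \cdot 28 - 8\right) - -6660\right) = - 27 \left(\left(\frac{532}{3} - 8\right) + 6660\right) = - 27 \left(\frac{508}{3} + 6660\right) = \left(-27\right) \frac{20488}{3} = -184392$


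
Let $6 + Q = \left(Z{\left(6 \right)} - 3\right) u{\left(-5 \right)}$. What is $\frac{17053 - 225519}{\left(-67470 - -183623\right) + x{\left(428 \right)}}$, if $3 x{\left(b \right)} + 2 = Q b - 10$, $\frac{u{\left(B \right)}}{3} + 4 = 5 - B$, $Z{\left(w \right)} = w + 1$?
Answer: $- \frac{208466}{125565} \approx -1.6602$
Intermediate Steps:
$Z{\left(w \right)} = 1 + w$
$u{\left(B \right)} = 3 - 3 B$ ($u{\left(B \right)} = -12 + 3 \left(5 - B\right) = -12 - \left(-15 + 3 B\right) = 3 - 3 B$)
$Q = 66$ ($Q = -6 + \left(\left(1 + 6\right) - 3\right) \left(3 - -15\right) = -6 + \left(7 - 3\right) \left(3 + 15\right) = -6 + 4 \cdot 18 = -6 + 72 = 66$)
$x{\left(b \right)} = -4 + 22 b$ ($x{\left(b \right)} = - \frac{2}{3} + \frac{66 b - 10}{3} = - \frac{2}{3} + \frac{-10 + 66 b}{3} = - \frac{2}{3} + \left(- \frac{10}{3} + 22 b\right) = -4 + 22 b$)
$\frac{17053 - 225519}{\left(-67470 - -183623\right) + x{\left(428 \right)}} = \frac{17053 - 225519}{\left(-67470 - -183623\right) + \left(-4 + 22 \cdot 428\right)} = - \frac{208466}{\left(-67470 + 183623\right) + \left(-4 + 9416\right)} = - \frac{208466}{116153 + 9412} = - \frac{208466}{125565}$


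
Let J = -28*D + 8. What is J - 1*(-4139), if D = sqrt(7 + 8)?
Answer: 4147 - 28*sqrt(15) ≈ 4038.6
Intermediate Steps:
D = sqrt(15) ≈ 3.8730
J = 8 - 28*sqrt(15) (J = -28*sqrt(15) + 8 = 8 - 28*sqrt(15) ≈ -100.44)
J - 1*(-4139) = (8 - 28*sqrt(15)) - 1*(-4139) = (8 - 28*sqrt(15)) + 4139 = 4147 - 28*sqrt(15)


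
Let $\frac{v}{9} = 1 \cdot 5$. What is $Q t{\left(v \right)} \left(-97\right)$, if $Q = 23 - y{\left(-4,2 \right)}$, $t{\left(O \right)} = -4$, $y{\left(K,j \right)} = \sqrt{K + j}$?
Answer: $8924 - 388 i \sqrt{2} \approx 8924.0 - 548.71 i$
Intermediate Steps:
$v = 45$ ($v = 9 \cdot 1 \cdot 5 = 9 \cdot 5 = 45$)
$Q = 23 - i \sqrt{2}$ ($Q = 23 - \sqrt{-4 + 2} = 23 - \sqrt{-2} = 23 - i \sqrt{2} \approx 23.0 - 1.4142 i$)
$Q t{\left(v \right)} \left(-97\right) = \left(23 - i \sqrt{2}\right) \left(-4\right) \left(-97\right) = \left(-92 + 4 i \sqrt{2}\right) \left(-97\right) = 8924 - 388 i \sqrt{2}$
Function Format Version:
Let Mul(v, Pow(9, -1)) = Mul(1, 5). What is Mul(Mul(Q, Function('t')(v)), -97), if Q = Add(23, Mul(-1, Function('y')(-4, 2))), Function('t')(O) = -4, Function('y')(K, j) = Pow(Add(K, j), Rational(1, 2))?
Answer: Add(8924, Mul(-388, I, Pow(2, Rational(1, 2)))) ≈ Add(8924.0, Mul(-548.71, I))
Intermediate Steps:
v = 45 (v = Mul(9, Mul(1, 5)) = Mul(9, 5) = 45)
Q = Add(23, Mul(-1, I, Pow(2, Rational(1, 2)))) (Q = Add(23, Mul(-1, Pow(Add(-4, 2), Rational(1, 2)))) = Add(23, Mul(-1, Pow(-2, Rational(1, 2)))) = Add(23, Mul(-1, Mul(I, Pow(2, Rational(1, 2))))) = Add(23, Mul(-1, I, Pow(2, Rational(1, 2)))) ≈ Add(23.000, Mul(-1.4142, I)))
Mul(Mul(Q, Function('t')(v)), -97) = Mul(Mul(Add(23, Mul(-1, I, Pow(2, Rational(1, 2)))), -4), -97) = Mul(Add(-92, Mul(4, I, Pow(2, Rational(1, 2)))), -97) = Add(8924, Mul(-388, I, Pow(2, Rational(1, 2))))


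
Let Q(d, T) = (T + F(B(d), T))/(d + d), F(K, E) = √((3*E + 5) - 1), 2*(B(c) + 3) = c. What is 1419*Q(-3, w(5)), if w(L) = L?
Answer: -2365/2 - 473*√19/2 ≈ -2213.4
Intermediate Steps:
B(c) = -3 + c/2
F(K, E) = √(4 + 3*E) (F(K, E) = √((5 + 3*E) - 1) = √(4 + 3*E))
Q(d, T) = (T + √(4 + 3*T))/(2*d) (Q(d, T) = (T + √(4 + 3*T))/(d + d) = (T + √(4 + 3*T))/((2*d)) = (T + √(4 + 3*T))*(1/(2*d)) = (T + √(4 + 3*T))/(2*d))
1419*Q(-3, w(5)) = 1419*((½)*(5 + √(4 + 3*5))/(-3)) = 1419*((½)*(-⅓)*(5 + √(4 + 15))) = 1419*((½)*(-⅓)*(5 + √19)) = 1419*(-⅚ - √19/6) = -2365/2 - 473*√19/2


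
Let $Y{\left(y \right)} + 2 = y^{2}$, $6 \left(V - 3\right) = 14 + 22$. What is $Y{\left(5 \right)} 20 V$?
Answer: $4140$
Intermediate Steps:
$V = 9$ ($V = 3 + \frac{14 + 22}{6} = 3 + \frac{1}{6} \cdot 36 = 3 + 6 = 9$)
$Y{\left(y \right)} = -2 + y^{2}$
$Y{\left(5 \right)} 20 V = \left(-2 + 5^{2}\right) 20 \cdot 9 = \left(-2 + 25\right) 20 \cdot 9 = 23 \cdot 20 \cdot 9 = 460 \cdot 9 = 4140$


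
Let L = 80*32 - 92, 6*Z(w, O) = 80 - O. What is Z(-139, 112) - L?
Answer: -7420/3 ≈ -2473.3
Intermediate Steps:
Z(w, O) = 40/3 - O/6 (Z(w, O) = (80 - O)/6 = 40/3 - O/6)
L = 2468 (L = 2560 - 92 = 2468)
Z(-139, 112) - L = (40/3 - ⅙*112) - 1*2468 = (40/3 - 56/3) - 2468 = -16/3 - 2468 = -7420/3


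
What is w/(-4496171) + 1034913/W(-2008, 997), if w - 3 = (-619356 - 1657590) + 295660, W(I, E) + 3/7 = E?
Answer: 32585842157069/31365288896 ≈ 1038.9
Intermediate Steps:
W(I, E) = -3/7 + E
w = -1981283 (w = 3 + ((-619356 - 1657590) + 295660) = 3 + (-2276946 + 295660) = 3 - 1981286 = -1981283)
w/(-4496171) + 1034913/W(-2008, 997) = -1981283/(-4496171) + 1034913/(-3/7 + 997) = -1981283*(-1/4496171) + 1034913/(6976/7) = 1981283/4496171 + 1034913*(7/6976) = 1981283/4496171 + 7244391/6976 = 32585842157069/31365288896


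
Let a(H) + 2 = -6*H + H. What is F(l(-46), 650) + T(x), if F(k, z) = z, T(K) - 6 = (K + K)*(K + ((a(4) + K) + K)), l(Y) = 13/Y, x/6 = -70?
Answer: 1077536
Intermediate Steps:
a(H) = -2 - 5*H (a(H) = -2 + (-6*H + H) = -2 - 5*H)
x = -420 (x = 6*(-70) = -420)
T(K) = 6 + 2*K*(-22 + 3*K) (T(K) = 6 + (K + K)*(K + (((-2 - 5*4) + K) + K)) = 6 + (2*K)*(K + (((-2 - 20) + K) + K)) = 6 + (2*K)*(K + ((-22 + K) + K)) = 6 + (2*K)*(K + (-22 + 2*K)) = 6 + (2*K)*(-22 + 3*K) = 6 + 2*K*(-22 + 3*K))
F(l(-46), 650) + T(x) = 650 + (6 - 44*(-420) + 6*(-420)²) = 650 + (6 + 18480 + 6*176400) = 650 + (6 + 18480 + 1058400) = 650 + 1076886 = 1077536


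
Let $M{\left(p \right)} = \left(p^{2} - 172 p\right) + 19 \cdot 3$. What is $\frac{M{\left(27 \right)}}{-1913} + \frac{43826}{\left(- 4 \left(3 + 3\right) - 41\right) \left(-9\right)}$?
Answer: $\frac{86096068}{1119105} \approx 76.933$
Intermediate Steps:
$M{\left(p \right)} = 57 + p^{2} - 172 p$ ($M{\left(p \right)} = \left(p^{2} - 172 p\right) + 57 = 57 + p^{2} - 172 p$)
$\frac{M{\left(27 \right)}}{-1913} + \frac{43826}{\left(- 4 \left(3 + 3\right) - 41\right) \left(-9\right)} = \frac{57 + 27^{2} - 4644}{-1913} + \frac{43826}{\left(- 4 \left(3 + 3\right) - 41\right) \left(-9\right)} = \left(57 + 729 - 4644\right) \left(- \frac{1}{1913}\right) + \frac{43826}{\left(\left(-4\right) 6 - 41\right) \left(-9\right)} = \left(-3858\right) \left(- \frac{1}{1913}\right) + \frac{43826}{\left(-24 - 41\right) \left(-9\right)} = \frac{3858}{1913} + \frac{43826}{\left(-65\right) \left(-9\right)} = \frac{3858}{1913} + \frac{43826}{585} = \frac{86096068}{1119105}$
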